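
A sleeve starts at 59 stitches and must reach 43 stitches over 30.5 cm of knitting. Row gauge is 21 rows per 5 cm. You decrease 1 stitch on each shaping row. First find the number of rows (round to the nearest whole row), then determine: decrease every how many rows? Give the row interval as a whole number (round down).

Decrease every 8th row.

Rows = 30.5 × 4.2 = 128.1 → 128 rows.
Stitches to remove: 16 → 16 shaping rows (at 1 st each).
128 / 16 = 8.00 → every 8 rows.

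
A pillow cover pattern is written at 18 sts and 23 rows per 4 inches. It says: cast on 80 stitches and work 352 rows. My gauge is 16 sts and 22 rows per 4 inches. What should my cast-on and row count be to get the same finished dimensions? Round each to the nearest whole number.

Cast on 71 stitches; work 337 rows.

Stitches: 80 × 16/18 = 71.11 → 71.
Rows: 352 × 22/23 = 336.70 → 337.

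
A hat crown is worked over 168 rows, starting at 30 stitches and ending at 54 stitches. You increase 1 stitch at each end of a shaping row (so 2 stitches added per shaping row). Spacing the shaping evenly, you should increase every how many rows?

Stitches to add: |54 − 30| = 24.
Shaping rows needed: 24 / 2 = 12.
168 rows / 12 = every 14 rows.

Increase every 14th row.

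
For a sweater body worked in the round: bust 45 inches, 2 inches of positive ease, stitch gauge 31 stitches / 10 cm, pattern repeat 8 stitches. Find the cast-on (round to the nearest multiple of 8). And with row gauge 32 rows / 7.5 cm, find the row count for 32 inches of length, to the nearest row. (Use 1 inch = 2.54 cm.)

Cast on 368 stitches; work 347 rows.

Finished = 45 + 2 = 47 inches.
47 inches × 2.54 = 119.38 cm.
31/10 = 3.1 sts per cm; 119.38 × 3.1 = 370.08 sts.
Nearest multiple of 8 → 368.
32 inches = 81.28 cm; × 4.267 = 346.79 → 347 rows.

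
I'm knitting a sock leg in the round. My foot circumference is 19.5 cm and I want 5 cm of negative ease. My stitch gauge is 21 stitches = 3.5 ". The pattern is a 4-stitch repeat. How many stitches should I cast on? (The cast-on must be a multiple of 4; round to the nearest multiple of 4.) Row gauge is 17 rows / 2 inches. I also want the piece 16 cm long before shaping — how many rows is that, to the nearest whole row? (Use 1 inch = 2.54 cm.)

Cast on 36 stitches; work 54 rows.

Finished = 19.5 − 5 = 14.5 cm.
14.5 cm × 1/2.54 = 5.71 inches.
21/3.5 = 6 sts per in; 5.71 × 6 = 34.25 sts.
Nearest multiple of 4 → 36.
16 cm = 6.30 inches; × 8.5 = 53.54 → 54 rows.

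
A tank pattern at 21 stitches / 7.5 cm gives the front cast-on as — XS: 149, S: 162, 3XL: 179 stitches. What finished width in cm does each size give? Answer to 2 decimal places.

XS 53.21 cm; S 57.86 cm; 3XL 63.93 cm.

21/7.5 = 2.8 sts per cm.
XS: 149 / 2.8 = 53.214 → 53.21 cm.
S: 162 / 2.8 = 57.857 → 57.86 cm.
3XL: 179 / 2.8 = 63.929 → 63.93 cm.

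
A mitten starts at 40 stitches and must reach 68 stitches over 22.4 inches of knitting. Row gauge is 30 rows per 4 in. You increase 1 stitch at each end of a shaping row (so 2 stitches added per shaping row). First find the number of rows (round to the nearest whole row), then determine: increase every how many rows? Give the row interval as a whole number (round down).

Rows = 22.4 × 7.5 = 168.0 → 168 rows.
Stitches to add: 28 → 14 shaping rows (at 2 st each).
168 / 14 = 12.00 → every 12 rows.

Increase every 12th row.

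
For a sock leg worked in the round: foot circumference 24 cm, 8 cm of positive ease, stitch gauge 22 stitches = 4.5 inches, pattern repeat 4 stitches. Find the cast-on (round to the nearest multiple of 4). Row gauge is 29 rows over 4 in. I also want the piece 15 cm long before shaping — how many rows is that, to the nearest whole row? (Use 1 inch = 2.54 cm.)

Finished = 24 + 8 = 32 cm.
32 cm × 1/2.54 = 12.60 inches.
22/4.5 = 4.889 sts per in; 12.60 × 4.889 = 61.59 sts.
Nearest multiple of 4 → 60.
15 cm = 5.91 inches; × 7.25 = 42.81 → 43 rows.

Cast on 60 stitches; work 43 rows.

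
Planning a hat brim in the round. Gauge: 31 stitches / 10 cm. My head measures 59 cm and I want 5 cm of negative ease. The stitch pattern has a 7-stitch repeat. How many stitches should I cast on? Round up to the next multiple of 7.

Finished = 59 − 5 = 54 cm.
31 / 10 = 3.1 sts/cm.
54 × 3.1 = 167.40 sts.
Next multiple of 7: 168.

Cast on 168 stitches.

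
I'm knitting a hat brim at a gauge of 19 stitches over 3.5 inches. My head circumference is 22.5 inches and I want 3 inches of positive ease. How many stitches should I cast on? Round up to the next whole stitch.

Cast on 139 stitches.

Finished = 22.5 + 3 = 25.5 in.
19 / 3.5 = 5.429 sts per inch.
25.50 × 5.429 = 138.43 sts.
→ 139 sts.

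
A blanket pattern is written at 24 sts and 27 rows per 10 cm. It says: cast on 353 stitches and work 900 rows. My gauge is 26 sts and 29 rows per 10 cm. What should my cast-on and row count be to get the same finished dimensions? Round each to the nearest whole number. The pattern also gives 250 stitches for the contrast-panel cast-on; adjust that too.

Stitches: 353 × 26/24 = 382.42 → 382.
Rows: 900 × 29/27 = 966.67 → 967.
contrast-panel cast-on: 250 × 26/24 = 270.83 → 271.

Cast on 382 stitches; work 967 rows; contrast-panel cast-on 271 stitches.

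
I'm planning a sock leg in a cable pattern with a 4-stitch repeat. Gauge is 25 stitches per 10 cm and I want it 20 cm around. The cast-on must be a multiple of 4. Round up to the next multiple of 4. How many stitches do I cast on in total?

25 / 10 = 2.5 sts per cm.
20 × 2.5 = 50.00 sts.
Next multiple of 4: 52.

52 stitches.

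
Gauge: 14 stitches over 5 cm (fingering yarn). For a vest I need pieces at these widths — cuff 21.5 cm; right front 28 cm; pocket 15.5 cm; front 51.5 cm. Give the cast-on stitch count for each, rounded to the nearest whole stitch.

Rate = 14/5 = 2.8 sts per cm.
cuff: 21.5 × 2.8 = 60.20 → 60.
right front: 28 × 2.8 = 78.40 → 78.
pocket: 15.5 × 2.8 = 43.40 → 43.
front: 51.5 × 2.8 = 144.20 → 144.

cuff 60; right front 78; pocket 43; front 144.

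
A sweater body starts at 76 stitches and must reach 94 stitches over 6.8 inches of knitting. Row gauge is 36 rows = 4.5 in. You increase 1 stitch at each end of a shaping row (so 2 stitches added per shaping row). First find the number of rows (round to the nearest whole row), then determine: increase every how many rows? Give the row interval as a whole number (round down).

Increase every 6th row.

Rows = 6.8 × 8 = 54.4 → 54 rows.
Stitches to add: 18 → 9 shaping rows (at 2 st each).
54 / 9 = 6.00 → every 6 rows.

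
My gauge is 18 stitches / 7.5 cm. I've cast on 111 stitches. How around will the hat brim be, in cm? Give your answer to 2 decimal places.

18 stitches / 7.5 cm = 2.4 stitches per cm.
111 / 2.4 = 46.250 cm.

46.25 cm.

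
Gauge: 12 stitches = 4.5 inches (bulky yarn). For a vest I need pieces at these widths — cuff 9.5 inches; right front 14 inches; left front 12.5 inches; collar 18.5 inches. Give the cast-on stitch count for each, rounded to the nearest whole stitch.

Rate = 12/4.5 = 2.667 sts per in.
cuff: 9.5 × 2.667 = 25.33 → 25.
right front: 14 × 2.667 = 37.33 → 37.
left front: 12.5 × 2.667 = 33.33 → 33.
collar: 18.5 × 2.667 = 49.33 → 49.

cuff 25; right front 37; left front 33; collar 49.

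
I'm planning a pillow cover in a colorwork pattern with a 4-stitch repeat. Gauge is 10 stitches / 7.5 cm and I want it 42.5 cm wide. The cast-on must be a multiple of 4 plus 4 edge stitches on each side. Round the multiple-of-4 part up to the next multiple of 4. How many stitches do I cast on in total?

10 / 7.5 = 1.333 sts per cm.
42.5 × 1.333 = 56.67 sts.
Less 8 edge sts → 48.67 for the repeat.
Next multiple of 4: 52.
Add back 8 edge sts → 60.

CO 60 sts.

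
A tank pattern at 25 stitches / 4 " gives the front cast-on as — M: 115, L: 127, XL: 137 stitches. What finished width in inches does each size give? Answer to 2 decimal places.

M 18.40 inches; L 20.32 inches; XL 21.92 inches.

25/4 = 6.25 sts per in.
M: 115 / 6.25 = 18.400 → 18.40 in.
L: 127 / 6.25 = 20.320 → 20.32 in.
XL: 137 / 6.25 = 21.920 → 21.92 in.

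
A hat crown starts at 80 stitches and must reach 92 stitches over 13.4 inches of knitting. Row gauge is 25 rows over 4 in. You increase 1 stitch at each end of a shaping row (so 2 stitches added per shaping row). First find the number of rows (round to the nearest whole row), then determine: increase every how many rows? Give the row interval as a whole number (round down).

Increase every 14th row.

Rows = 13.4 × 6.25 = 83.8 → 84 rows.
Stitches to add: 12 → 6 shaping rows (at 2 st each).
84 / 6 = 14.00 → every 14 rows.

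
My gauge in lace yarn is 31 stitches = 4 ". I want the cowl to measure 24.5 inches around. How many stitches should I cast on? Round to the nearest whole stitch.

Cast on 190 stitches.

31 stitches / 4 in = 7.75 stitches per inch.
24.5 × 7.75 = 189.88 stitches.
Round to nearest → 190.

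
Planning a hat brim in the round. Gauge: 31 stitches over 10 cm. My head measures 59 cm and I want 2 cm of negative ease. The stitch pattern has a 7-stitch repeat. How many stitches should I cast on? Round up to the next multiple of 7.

Cast on 182 stitches.

Finished = 59 − 2 = 57 cm.
31 / 10 = 3.1 sts/cm.
57 × 3.1 = 176.70 sts.
Next multiple of 7: 182.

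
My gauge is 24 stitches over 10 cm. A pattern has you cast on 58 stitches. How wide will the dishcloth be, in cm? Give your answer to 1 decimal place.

24.2 cm.

24 stitches / 10 cm = 2.4 stitches per cm.
58 / 2.4 = 24.17 cm.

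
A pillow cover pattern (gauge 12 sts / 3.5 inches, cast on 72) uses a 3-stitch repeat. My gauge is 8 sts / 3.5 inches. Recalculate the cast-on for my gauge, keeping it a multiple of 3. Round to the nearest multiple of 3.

72 × 8 / 12 = 48.00.
Nearest multiple of 3: 48.

CO 48 sts.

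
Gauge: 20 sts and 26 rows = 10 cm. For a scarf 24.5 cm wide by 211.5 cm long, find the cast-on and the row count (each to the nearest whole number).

Stitch gauge = 20/10 = 2 sts/cm; 24.5 × 2 = 49.00 → 49 sts.
Row gauge = 26/10 = 2.6 rows/cm; 211.5 × 2.6 = 549.90 → 550 rows.

Cast on 49 stitches and work 550 rows.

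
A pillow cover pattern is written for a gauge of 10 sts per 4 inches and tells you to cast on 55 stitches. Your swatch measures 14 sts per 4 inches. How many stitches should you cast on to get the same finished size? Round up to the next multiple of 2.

Scale factor = 14 / 10 = 1.400.
55 × 14 / 10 = 77.00 sts.
→ 78 sts.

Cast on 78 stitches.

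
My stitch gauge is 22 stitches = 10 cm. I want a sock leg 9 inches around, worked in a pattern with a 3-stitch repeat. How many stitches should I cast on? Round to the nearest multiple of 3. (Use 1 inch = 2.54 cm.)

9 in = 9 × 2.54 = 22.86 cm.
22 / 10 = 2.2 sts/cm.
22.86 × 2.2 = 50.29 sts.
→ 51.

Cast on 51 stitches.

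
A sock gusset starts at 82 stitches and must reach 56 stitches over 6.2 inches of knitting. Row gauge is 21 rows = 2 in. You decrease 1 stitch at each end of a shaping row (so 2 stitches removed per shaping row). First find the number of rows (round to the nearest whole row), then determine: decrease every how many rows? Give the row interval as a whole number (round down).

Rows = 6.2 × 10.5 = 65.1 → 65 rows.
Stitches to remove: 26 → 13 shaping rows (at 2 st each).
65 / 13 = 5.00 → every 5 rows.

Decrease every 5th row.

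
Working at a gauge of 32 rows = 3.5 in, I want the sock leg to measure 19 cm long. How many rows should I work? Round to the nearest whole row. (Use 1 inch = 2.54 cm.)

19 cm = 7.48 in.
32 rows / 3.5 in = 9.143 rows per inch.
7.48 × 9.143 = 68.39 rows.
Round to nearest → 68.

Knit 68 rows.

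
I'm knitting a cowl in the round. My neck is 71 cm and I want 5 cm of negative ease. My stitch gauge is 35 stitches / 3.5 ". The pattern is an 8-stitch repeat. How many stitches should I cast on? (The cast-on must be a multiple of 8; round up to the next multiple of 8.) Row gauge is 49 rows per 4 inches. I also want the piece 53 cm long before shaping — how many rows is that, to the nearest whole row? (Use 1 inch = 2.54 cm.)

Finished = 71 − 5 = 66 cm.
66 cm × 1/2.54 = 25.98 inches.
35/3.5 = 10 sts per in; 25.98 × 10 = 259.84 sts.
Next multiple of 8 → 264.
53 cm = 20.87 inches; × 12.25 = 255.61 → 256 rows.

Cast on 264 stitches; work 256 rows.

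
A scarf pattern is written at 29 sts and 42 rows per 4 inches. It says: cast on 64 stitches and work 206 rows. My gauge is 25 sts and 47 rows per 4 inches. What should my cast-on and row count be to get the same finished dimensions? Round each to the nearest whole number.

Stitches: 64 × 25/29 = 55.17 → 55.
Rows: 206 × 47/42 = 230.52 → 231.

Cast on 55 stitches; work 231 rows.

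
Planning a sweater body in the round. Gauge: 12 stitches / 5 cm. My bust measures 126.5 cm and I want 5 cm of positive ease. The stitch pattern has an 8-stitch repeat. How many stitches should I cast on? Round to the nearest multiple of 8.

Finished = 126.5 + 5 = 131.5 cm.
12 / 5 = 2.4 sts/cm.
131.5 × 2.4 = 315.60 sts.
Nearest multiple of 8: 312.

CO 312 sts.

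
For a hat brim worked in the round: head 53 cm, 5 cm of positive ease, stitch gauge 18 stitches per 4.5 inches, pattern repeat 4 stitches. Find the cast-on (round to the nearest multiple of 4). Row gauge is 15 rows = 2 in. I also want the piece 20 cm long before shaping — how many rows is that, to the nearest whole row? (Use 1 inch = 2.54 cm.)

Finished = 53 + 5 = 58 cm.
58 cm × 1/2.54 = 22.83 inches.
18/4.5 = 4 sts per in; 22.83 × 4 = 91.34 sts.
Nearest multiple of 4 → 92.
20 cm = 7.87 inches; × 7.5 = 59.06 → 59 rows.

Cast on 92 stitches; work 59 rows.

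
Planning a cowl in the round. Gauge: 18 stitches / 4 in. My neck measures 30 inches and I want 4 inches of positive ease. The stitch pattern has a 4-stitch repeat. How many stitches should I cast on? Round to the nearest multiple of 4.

Finished = 30 + 4 = 34 inches.
18 / 4 = 4.5 sts/in.
34 × 4.5 = 153.00 sts.
Nearest multiple of 4: 152.

CO 152 sts.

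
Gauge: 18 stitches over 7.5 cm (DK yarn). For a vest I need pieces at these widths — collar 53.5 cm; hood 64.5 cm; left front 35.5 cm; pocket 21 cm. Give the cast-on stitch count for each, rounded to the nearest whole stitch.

collar 128; hood 155; left front 85; pocket 50.

Rate = 18/7.5 = 2.4 sts per cm.
collar: 53.5 × 2.4 = 128.40 → 128.
hood: 64.5 × 2.4 = 154.80 → 155.
left front: 35.5 × 2.4 = 85.20 → 85.
pocket: 21 × 2.4 = 50.40 → 50.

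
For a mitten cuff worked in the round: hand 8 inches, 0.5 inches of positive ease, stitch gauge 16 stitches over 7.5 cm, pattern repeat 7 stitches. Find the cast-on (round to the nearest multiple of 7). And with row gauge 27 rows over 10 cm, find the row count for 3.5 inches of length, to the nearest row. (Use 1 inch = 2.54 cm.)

Finished = 8 + 0.5 = 8.5 inches.
8.5 inches × 2.54 = 21.59 cm.
16/7.5 = 2.133 sts per cm; 21.59 × 2.133 = 46.06 sts.
Nearest multiple of 7 → 49.
3.5 inches = 8.89 cm; × 2.7 = 24.00 → 24 rows.

Cast on 49 stitches; work 24 rows.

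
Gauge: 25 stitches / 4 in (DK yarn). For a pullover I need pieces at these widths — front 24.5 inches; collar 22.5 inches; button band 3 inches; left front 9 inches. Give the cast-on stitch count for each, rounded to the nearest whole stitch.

Rate = 25/4 = 6.25 sts per in.
front: 24.5 × 6.25 = 153.12 → 153.
collar: 22.5 × 6.25 = 140.62 → 141.
button band: 3 × 6.25 = 18.75 → 19.
left front: 9 × 6.25 = 56.25 → 56.

front 153; collar 141; button band 19; left front 56.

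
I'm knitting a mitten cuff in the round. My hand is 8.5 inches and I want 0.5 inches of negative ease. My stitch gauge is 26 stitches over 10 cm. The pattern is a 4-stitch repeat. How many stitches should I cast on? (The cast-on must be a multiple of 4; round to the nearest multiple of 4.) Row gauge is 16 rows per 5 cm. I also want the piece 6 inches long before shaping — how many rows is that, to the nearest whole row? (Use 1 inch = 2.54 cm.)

Cast on 52 stitches; work 49 rows.

Finished = 8.5 − 0.5 = 8 inches.
8 inches × 2.54 = 20.32 cm.
26/10 = 2.6 sts per cm; 20.32 × 2.6 = 52.83 sts.
Nearest multiple of 4 → 52.
6 inches = 15.24 cm; × 3.2 = 48.77 → 49 rows.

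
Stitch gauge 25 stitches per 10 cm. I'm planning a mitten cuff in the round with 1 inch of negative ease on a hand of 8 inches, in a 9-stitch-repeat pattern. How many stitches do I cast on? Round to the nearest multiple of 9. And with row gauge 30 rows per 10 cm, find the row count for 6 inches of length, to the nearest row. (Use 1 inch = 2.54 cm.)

Cast on 45 stitches; work 46 rows.

Finished = 8 − 1 = 7 inches.
7 inches × 2.54 = 17.78 cm.
25/10 = 2.5 sts per cm; 17.78 × 2.5 = 44.45 sts.
Nearest multiple of 9 → 45.
6 inches = 15.24 cm; × 3 = 45.72 → 46 rows.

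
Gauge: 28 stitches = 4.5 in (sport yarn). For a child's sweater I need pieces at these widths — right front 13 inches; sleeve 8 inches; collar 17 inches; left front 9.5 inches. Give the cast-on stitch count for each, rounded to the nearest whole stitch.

Rate = 28/4.5 = 6.222 sts per in.
right front: 13 × 6.222 = 80.89 → 81.
sleeve: 8 × 6.222 = 49.78 → 50.
collar: 17 × 6.222 = 105.78 → 106.
left front: 9.5 × 6.222 = 59.11 → 59.

right front 81; sleeve 50; collar 106; left front 59.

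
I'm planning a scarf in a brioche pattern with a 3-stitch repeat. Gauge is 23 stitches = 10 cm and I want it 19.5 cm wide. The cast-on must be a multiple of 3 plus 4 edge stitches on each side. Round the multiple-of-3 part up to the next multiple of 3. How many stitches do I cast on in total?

23 / 10 = 2.3 sts per cm.
19.5 × 2.3 = 44.85 sts.
Less 8 edge sts → 36.85 for the repeat.
Next multiple of 3: 39.
Add back 8 edge sts → 47.

CO 47 sts.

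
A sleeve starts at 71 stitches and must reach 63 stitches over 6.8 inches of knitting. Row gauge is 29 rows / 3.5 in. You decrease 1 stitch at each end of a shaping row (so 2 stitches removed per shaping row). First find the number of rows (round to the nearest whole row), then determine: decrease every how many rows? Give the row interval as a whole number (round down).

Decrease every 14th row.

Rows = 6.8 × 8.286 = 56.3 → 56 rows.
Stitches to remove: 8 → 4 shaping rows (at 2 st each).
56 / 4 = 14.00 → every 14 rows.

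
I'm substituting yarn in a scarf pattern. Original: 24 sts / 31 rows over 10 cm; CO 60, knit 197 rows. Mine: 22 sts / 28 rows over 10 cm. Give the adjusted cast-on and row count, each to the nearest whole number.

Cast on 55 stitches; work 178 rows.

Stitches: 60 × 22/24 = 55.00 → 55.
Rows: 197 × 28/31 = 177.94 → 178.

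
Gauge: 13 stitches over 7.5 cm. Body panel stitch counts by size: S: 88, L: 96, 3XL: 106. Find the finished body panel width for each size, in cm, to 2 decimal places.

S 50.77 cm; L 55.38 cm; 3XL 61.15 cm.

13/7.5 = 1.733 sts per cm.
S: 88 / 1.733 = 50.769 → 50.77 cm.
L: 96 / 1.733 = 55.385 → 55.38 cm.
3XL: 106 / 1.733 = 61.154 → 61.15 cm.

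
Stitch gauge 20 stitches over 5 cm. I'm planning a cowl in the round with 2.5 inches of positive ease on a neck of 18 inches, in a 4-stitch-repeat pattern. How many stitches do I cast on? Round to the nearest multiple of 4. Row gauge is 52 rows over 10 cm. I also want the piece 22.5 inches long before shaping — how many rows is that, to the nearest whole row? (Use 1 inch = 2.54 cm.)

Finished = 18 + 2.5 = 20.5 inches.
20.5 inches × 2.54 = 52.07 cm.
20/5 = 4 sts per cm; 52.07 × 4 = 208.28 sts.
Nearest multiple of 4 → 208.
22.5 inches = 57.15 cm; × 5.2 = 297.18 → 297 rows.

Cast on 208 stitches; work 297 rows.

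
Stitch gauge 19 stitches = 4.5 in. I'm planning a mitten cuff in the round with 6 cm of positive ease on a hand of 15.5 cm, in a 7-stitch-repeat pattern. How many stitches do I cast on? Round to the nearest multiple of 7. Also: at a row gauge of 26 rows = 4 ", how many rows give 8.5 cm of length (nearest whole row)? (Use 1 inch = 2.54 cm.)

Finished = 15.5 + 6 = 21.5 cm.
21.5 cm × 1/2.54 = 8.46 inches.
19/4.5 = 4.222 sts per in; 8.46 × 4.222 = 35.74 sts.
Nearest multiple of 7 → 35.
8.5 cm = 3.35 inches; × 6.5 = 21.75 → 22 rows.

Cast on 35 stitches; work 22 rows.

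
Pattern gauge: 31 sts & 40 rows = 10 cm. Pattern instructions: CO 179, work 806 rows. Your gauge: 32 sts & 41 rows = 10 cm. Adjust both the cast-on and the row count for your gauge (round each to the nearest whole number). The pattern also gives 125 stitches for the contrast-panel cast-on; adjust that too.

Stitches: 179 × 32/31 = 184.77 → 185.
Rows: 806 × 41/40 = 826.15 → 826.
contrast-panel cast-on: 125 × 32/31 = 129.03 → 129.

Cast on 185 stitches; work 826 rows; contrast-panel cast-on 129 stitches.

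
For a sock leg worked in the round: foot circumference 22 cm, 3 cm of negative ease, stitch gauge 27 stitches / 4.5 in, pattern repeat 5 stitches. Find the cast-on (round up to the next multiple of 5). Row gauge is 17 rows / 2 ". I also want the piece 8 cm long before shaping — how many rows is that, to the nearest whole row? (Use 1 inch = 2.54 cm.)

Cast on 45 stitches; work 27 rows.

Finished = 22 − 3 = 19 cm.
19 cm × 1/2.54 = 7.48 inches.
27/4.5 = 6 sts per in; 7.48 × 6 = 44.88 sts.
Next multiple of 5 → 45.
8 cm = 3.15 inches; × 8.5 = 26.77 → 27 rows.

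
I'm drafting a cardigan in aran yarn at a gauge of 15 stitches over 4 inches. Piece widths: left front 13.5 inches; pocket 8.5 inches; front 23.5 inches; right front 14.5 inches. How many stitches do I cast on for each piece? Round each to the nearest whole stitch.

Rate = 15/4 = 3.75 sts per in.
left front: 13.5 × 3.75 = 50.62 → 51.
pocket: 8.5 × 3.75 = 31.88 → 32.
front: 23.5 × 3.75 = 88.12 → 88.
right front: 14.5 × 3.75 = 54.38 → 54.

left front 51; pocket 32; front 88; right front 54.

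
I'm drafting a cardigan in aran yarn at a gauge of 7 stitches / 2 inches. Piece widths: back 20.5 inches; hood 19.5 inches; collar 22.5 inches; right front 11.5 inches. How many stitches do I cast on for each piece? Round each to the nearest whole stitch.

Rate = 7/2 = 3.5 sts per in.
back: 20.5 × 3.5 = 71.75 → 72.
hood: 19.5 × 3.5 = 68.25 → 68.
collar: 22.5 × 3.5 = 78.75 → 79.
right front: 11.5 × 3.5 = 40.25 → 40.

back 72; hood 68; collar 79; right front 40.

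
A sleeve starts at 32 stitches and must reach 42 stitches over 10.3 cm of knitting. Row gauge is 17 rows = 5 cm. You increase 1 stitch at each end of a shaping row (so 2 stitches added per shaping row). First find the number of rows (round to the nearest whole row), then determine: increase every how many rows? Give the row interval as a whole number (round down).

Rows = 10.3 × 3.4 = 35.0 → 35 rows.
Stitches to add: 10 → 5 shaping rows (at 2 st each).
35 / 5 = 7.00 → every 7 rows.

Increase every 7th row.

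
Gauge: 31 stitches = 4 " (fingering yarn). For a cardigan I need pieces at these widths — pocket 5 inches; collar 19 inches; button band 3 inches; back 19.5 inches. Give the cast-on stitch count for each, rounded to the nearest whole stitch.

pocket 39; collar 147; button band 23; back 151.

Rate = 31/4 = 7.75 sts per in.
pocket: 5 × 7.75 = 38.75 → 39.
collar: 19 × 7.75 = 147.25 → 147.
button band: 3 × 7.75 = 23.25 → 23.
back: 19.5 × 7.75 = 151.12 → 151.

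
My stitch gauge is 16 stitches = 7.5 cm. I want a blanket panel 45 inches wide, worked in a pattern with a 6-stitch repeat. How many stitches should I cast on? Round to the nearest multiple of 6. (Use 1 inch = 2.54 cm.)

45 in = 45 × 2.54 = 114.30 cm.
16 / 7.5 = 2.133 sts/cm.
114.30 × 2.133 = 243.84 sts.
→ 246.

246 stitches.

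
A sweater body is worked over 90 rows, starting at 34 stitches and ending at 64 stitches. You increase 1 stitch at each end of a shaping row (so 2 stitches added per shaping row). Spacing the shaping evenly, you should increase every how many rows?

Stitches to add: |64 − 34| = 30.
Shaping rows needed: 30 / 2 = 15.
90 rows / 15 = every 6 rows.

Increase every 6th row.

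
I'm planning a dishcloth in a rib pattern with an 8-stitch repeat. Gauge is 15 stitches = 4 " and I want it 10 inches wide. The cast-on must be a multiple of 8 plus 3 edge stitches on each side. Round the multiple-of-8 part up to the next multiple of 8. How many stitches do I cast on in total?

15 / 4 = 3.75 sts per inch.
10 × 3.75 = 37.50 sts.
Less 6 edge sts → 31.50 for the repeat.
Next multiple of 8: 32.
Add back 6 edge sts → 38.

Cast on 38 stitches.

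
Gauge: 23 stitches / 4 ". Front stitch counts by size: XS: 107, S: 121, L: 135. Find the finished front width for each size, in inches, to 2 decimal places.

23/4 = 5.75 sts per in.
XS: 107 / 5.75 = 18.609 → 18.61 in.
S: 121 / 5.75 = 21.043 → 21.04 in.
L: 135 / 5.75 = 23.478 → 23.48 in.

XS 18.61 inches; S 21.04 inches; L 23.48 inches.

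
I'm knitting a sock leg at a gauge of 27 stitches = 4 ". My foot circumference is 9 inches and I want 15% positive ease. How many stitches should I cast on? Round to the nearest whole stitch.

70 stitches.

Finished = 9 × 1.15 = 10.35 in.
27 / 4 = 6.75 sts per inch.
10.35 × 6.75 = 69.86 sts.
→ 70 sts.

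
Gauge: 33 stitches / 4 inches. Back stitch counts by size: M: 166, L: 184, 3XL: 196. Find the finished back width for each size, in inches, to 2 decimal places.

33/4 = 8.25 sts per in.
M: 166 / 8.25 = 20.121 → 20.12 in.
L: 184 / 8.25 = 22.303 → 22.30 in.
3XL: 196 / 8.25 = 23.758 → 23.76 in.

M 20.12 inches; L 22.30 inches; 3XL 23.76 inches.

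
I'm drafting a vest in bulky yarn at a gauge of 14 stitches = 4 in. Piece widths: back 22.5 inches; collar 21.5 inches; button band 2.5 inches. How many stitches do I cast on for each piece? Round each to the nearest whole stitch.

Rate = 14/4 = 3.5 sts per in.
back: 22.5 × 3.5 = 78.75 → 79.
collar: 21.5 × 3.5 = 75.25 → 75.
button band: 2.5 × 3.5 = 8.75 → 9.

back 79; collar 75; button band 9.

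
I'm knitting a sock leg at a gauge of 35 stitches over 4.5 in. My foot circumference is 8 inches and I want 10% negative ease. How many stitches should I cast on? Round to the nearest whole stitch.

Finished = 8 × 0.90 = 7.20 in.
35 / 4.5 = 7.778 sts per inch.
7.20 × 7.778 = 56.00 sts.

CO 56 sts.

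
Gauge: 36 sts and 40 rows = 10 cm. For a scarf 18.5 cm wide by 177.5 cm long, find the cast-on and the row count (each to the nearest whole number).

Stitch gauge = 36/10 = 3.6 sts/cm; 18.5 × 3.6 = 66.60 → 67 sts.
Row gauge = 40/10 = 4 rows/cm; 177.5 × 4 = 710.00 → 710 rows.

Cast on 67 stitches and work 710 rows.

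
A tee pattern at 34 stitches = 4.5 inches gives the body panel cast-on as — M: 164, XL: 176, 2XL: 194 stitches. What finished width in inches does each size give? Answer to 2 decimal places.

M 21.71 inches; XL 23.29 inches; 2XL 25.68 inches.

34/4.5 = 7.556 sts per in.
M: 164 / 7.556 = 21.706 → 21.71 in.
XL: 176 / 7.556 = 23.294 → 23.29 in.
2XL: 194 / 7.556 = 25.676 → 25.68 in.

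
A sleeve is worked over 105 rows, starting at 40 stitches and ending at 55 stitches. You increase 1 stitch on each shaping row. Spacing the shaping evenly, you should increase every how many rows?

Increase every 7th row.

Stitches to add: |55 − 40| = 15.
Shaping rows needed: 15 / 1 = 15.
105 rows / 15 = every 7 rows.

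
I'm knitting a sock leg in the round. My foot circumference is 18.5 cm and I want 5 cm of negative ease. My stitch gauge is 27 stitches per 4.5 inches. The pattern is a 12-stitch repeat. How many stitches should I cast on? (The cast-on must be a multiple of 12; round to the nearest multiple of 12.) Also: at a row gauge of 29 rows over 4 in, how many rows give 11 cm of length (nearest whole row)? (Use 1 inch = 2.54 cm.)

Cast on 36 stitches; work 31 rows.

Finished = 18.5 − 5 = 13.5 cm.
13.5 cm × 1/2.54 = 5.31 inches.
27/4.5 = 6 sts per in; 5.31 × 6 = 31.89 sts.
Nearest multiple of 12 → 36.
11 cm = 4.33 inches; × 7.25 = 31.40 → 31 rows.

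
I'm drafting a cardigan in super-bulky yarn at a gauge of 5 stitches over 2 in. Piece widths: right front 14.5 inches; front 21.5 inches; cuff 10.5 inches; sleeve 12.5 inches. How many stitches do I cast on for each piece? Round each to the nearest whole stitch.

Rate = 5/2 = 2.5 sts per in.
right front: 14.5 × 2.5 = 36.25 → 36.
front: 21.5 × 2.5 = 53.75 → 54.
cuff: 10.5 × 2.5 = 26.25 → 26.
sleeve: 12.5 × 2.5 = 31.25 → 31.

right front 36; front 54; cuff 26; sleeve 31.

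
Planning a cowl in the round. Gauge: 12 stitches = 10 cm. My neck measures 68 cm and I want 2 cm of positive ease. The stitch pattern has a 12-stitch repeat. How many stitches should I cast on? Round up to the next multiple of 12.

Finished = 68 + 2 = 70 cm.
12 / 10 = 1.2 sts/cm.
70 × 1.2 = 84.00 sts.
Next multiple of 12: 84.

Cast on 84 stitches.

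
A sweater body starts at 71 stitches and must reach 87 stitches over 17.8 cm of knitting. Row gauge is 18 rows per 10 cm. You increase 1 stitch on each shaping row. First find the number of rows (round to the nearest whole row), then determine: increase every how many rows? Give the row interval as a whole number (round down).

Increase every 2nd row.

Rows = 17.8 × 1.8 = 32.0 → 32 rows.
Stitches to add: 16 → 16 shaping rows (at 1 st each).
32 / 16 = 2.00 → every 2 rows.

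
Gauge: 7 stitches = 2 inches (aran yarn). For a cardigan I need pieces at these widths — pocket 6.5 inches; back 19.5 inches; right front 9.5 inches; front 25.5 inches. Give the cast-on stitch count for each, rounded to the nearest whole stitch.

pocket 23; back 68; right front 33; front 89.

Rate = 7/2 = 3.5 sts per in.
pocket: 6.5 × 3.5 = 22.75 → 23.
back: 19.5 × 3.5 = 68.25 → 68.
right front: 9.5 × 3.5 = 33.25 → 33.
front: 25.5 × 3.5 = 89.25 → 89.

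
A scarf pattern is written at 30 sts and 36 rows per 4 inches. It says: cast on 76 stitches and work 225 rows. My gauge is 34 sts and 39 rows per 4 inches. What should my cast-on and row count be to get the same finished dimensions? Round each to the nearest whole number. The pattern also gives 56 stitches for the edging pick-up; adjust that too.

Cast on 86 stitches; work 244 rows; edging pick-up 63 stitches.

Stitches: 76 × 34/30 = 86.13 → 86.
Rows: 225 × 39/36 = 243.75 → 244.
edging pick-up: 56 × 34/30 = 63.47 → 63.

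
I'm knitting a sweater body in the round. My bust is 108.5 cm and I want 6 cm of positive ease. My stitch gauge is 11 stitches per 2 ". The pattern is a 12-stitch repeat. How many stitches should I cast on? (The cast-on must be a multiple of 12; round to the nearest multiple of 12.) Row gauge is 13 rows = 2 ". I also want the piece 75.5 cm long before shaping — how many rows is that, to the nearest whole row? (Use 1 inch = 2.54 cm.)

Cast on 252 stitches; work 193 rows.

Finished = 108.5 + 6 = 114.5 cm.
114.5 cm × 1/2.54 = 45.08 inches.
11/2 = 5.5 sts per in; 45.08 × 5.5 = 247.93 sts.
Nearest multiple of 12 → 252.
75.5 cm = 29.72 inches; × 6.5 = 193.21 → 193 rows.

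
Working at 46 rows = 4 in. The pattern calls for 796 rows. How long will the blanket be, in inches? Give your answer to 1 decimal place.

69.2 inches.

46 rows / 4 inch = 11.5 rows per inch.
796 / 11.5 = 69.22 inches.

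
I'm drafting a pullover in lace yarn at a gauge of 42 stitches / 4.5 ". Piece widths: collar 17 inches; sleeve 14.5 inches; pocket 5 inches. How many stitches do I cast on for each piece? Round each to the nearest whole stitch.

collar 159; sleeve 135; pocket 47.

Rate = 42/4.5 = 9.333 sts per in.
collar: 17 × 9.333 = 158.67 → 159.
sleeve: 14.5 × 9.333 = 135.33 → 135.
pocket: 5 × 9.333 = 46.67 → 47.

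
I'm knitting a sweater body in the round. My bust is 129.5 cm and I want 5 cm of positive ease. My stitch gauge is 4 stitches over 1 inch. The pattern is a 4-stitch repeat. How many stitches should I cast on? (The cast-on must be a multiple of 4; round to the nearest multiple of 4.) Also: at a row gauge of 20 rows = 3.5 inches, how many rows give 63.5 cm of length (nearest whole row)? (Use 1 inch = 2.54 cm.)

Cast on 212 stitches; work 143 rows.

Finished = 129.5 + 5 = 134.5 cm.
134.5 cm × 1/2.54 = 52.95 inches.
4/1 = 4 sts per in; 52.95 × 4 = 211.81 sts.
Nearest multiple of 4 → 212.
63.5 cm = 25.00 inches; × 5.714 = 142.86 → 143 rows.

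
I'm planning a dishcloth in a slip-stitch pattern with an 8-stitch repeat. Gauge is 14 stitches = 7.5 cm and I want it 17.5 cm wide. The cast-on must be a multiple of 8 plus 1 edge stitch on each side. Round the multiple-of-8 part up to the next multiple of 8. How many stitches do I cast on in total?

14 / 7.5 = 1.867 sts per cm.
17.5 × 1.867 = 32.67 sts.
Less 2 edge sts → 30.67 for the repeat.
Next multiple of 8: 32.
Add back 2 edge sts → 34.

CO 34 sts.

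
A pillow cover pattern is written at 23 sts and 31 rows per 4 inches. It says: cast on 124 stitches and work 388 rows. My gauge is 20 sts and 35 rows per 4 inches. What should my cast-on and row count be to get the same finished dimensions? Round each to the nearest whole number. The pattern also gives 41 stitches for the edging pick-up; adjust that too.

Stitches: 124 × 20/23 = 107.83 → 108.
Rows: 388 × 35/31 = 438.06 → 438.
edging pick-up: 41 × 20/23 = 35.65 → 36.

Cast on 108 stitches; work 438 rows; edging pick-up 36 stitches.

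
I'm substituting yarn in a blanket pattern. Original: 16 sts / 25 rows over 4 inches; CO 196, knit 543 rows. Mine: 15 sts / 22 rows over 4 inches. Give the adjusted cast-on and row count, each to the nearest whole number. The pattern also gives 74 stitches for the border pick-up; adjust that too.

Cast on 184 stitches; work 478 rows; border pick-up 69 stitches.

Stitches: 196 × 15/16 = 183.75 → 184.
Rows: 543 × 22/25 = 477.84 → 478.
border pick-up: 74 × 15/16 = 69.38 → 69.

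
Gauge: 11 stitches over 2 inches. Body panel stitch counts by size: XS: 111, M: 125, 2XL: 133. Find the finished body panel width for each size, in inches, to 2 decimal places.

11/2 = 5.5 sts per in.
XS: 111 / 5.5 = 20.182 → 20.18 in.
M: 125 / 5.5 = 22.727 → 22.73 in.
2XL: 133 / 5.5 = 24.182 → 24.18 in.

XS 20.18 inches; M 22.73 inches; 2XL 24.18 inches.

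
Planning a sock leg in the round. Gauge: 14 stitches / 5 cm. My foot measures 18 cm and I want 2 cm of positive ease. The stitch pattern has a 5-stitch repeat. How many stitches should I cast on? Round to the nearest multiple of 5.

Cast on 55 stitches.

Finished = 18 + 2 = 20 cm.
14 / 5 = 2.8 sts/cm.
20 × 2.8 = 56.00 sts.
Nearest multiple of 5: 55.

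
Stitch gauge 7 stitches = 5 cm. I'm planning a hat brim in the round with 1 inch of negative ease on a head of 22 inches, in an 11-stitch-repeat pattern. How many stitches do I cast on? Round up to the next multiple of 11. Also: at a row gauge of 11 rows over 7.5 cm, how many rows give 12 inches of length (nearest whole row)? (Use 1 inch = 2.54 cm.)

Cast on 77 stitches; work 45 rows.

Finished = 22 − 1 = 21 inches.
21 inches × 2.54 = 53.34 cm.
7/5 = 1.4 sts per cm; 53.34 × 1.4 = 74.68 sts.
Next multiple of 11 → 77.
12 inches = 30.48 cm; × 1.467 = 44.70 → 45 rows.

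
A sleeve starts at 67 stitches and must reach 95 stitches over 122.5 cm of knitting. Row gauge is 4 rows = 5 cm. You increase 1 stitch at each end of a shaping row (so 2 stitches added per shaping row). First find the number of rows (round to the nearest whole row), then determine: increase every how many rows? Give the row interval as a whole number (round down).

Rows = 122.5 × 0.8 = 98.0 → 98 rows.
Stitches to add: 28 → 14 shaping rows (at 2 st each).
98 / 14 = 7.00 → every 7 rows.

Increase every 7th row.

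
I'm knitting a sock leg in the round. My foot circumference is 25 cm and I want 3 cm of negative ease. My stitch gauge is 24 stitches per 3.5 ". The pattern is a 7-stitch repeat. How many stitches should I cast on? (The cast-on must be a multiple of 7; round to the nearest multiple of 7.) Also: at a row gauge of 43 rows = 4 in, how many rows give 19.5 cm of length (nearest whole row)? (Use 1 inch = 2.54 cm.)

Finished = 25 − 3 = 22 cm.
22 cm × 1/2.54 = 8.66 inches.
24/3.5 = 6.857 sts per in; 8.66 × 6.857 = 59.39 sts.
Nearest multiple of 7 → 56.
19.5 cm = 7.68 inches; × 10.75 = 82.53 → 83 rows.

Cast on 56 stitches; work 83 rows.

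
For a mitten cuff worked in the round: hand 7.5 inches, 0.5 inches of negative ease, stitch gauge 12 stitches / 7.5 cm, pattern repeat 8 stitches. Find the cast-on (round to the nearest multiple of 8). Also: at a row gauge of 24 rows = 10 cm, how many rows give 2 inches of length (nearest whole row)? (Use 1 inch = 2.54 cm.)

Cast on 32 stitches; work 12 rows.

Finished = 7.5 − 0.5 = 7 inches.
7 inches × 2.54 = 17.78 cm.
12/7.5 = 1.6 sts per cm; 17.78 × 1.6 = 28.45 sts.
Nearest multiple of 8 → 32.
2 inches = 5.08 cm; × 2.4 = 12.19 → 12 rows.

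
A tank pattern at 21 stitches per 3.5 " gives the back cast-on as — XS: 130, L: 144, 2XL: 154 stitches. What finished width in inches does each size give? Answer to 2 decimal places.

21/3.5 = 6 sts per in.
XS: 130 / 6 = 21.667 → 21.67 in.
L: 144 / 6 = 24.000 → 24.00 in.
2XL: 154 / 6 = 25.667 → 25.67 in.

XS 21.67 inches; L 24.00 inches; 2XL 25.67 inches.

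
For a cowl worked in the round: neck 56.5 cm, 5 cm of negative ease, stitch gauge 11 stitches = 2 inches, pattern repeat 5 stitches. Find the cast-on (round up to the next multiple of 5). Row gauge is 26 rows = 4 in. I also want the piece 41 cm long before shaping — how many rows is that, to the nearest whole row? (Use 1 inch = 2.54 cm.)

Cast on 115 stitches; work 105 rows.

Finished = 56.5 − 5 = 51.5 cm.
51.5 cm × 1/2.54 = 20.28 inches.
11/2 = 5.5 sts per in; 20.28 × 5.5 = 111.52 sts.
Next multiple of 5 → 115.
41 cm = 16.14 inches; × 6.5 = 104.92 → 105 rows.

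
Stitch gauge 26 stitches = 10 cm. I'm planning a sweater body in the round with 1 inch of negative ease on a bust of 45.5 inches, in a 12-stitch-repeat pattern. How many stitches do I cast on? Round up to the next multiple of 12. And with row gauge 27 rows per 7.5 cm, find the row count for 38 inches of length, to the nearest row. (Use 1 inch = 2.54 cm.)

Cast on 300 stitches; work 347 rows.

Finished = 45.5 − 1 = 44.5 inches.
44.5 inches × 2.54 = 113.03 cm.
26/10 = 2.6 sts per cm; 113.03 × 2.6 = 293.88 sts.
Next multiple of 12 → 300.
38 inches = 96.52 cm; × 3.6 = 347.47 → 347 rows.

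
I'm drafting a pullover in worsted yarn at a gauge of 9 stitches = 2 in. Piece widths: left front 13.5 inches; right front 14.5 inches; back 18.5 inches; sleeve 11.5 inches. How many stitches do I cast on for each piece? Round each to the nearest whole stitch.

Rate = 9/2 = 4.5 sts per in.
left front: 13.5 × 4.5 = 60.75 → 61.
right front: 14.5 × 4.5 = 65.25 → 65.
back: 18.5 × 4.5 = 83.25 → 83.
sleeve: 11.5 × 4.5 = 51.75 → 52.

left front 61; right front 65; back 83; sleeve 52.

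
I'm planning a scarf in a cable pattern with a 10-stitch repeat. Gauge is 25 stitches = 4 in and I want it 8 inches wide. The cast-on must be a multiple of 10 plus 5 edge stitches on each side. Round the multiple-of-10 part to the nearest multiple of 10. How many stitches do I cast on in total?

Cast on 50 stitches.

25 / 4 = 6.25 sts per inch.
8 × 6.25 = 50.00 sts.
Less 10 edge sts → 40.00 for the repeat.
Nearest multiple of 10: 40.
Add back 10 edge sts → 50.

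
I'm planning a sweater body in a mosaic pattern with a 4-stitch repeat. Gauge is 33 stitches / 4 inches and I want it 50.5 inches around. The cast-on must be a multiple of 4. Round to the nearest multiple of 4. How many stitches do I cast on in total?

CO 416 sts.

33 / 4 = 8.25 sts per inch.
50.5 × 8.25 = 416.62 sts.
Nearest multiple of 4: 416.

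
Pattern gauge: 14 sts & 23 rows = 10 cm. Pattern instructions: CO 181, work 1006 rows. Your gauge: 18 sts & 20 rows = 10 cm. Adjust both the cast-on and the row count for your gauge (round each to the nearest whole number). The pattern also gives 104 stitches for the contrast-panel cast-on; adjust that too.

Stitches: 181 × 18/14 = 232.71 → 233.
Rows: 1006 × 20/23 = 874.78 → 875.
contrast-panel cast-on: 104 × 18/14 = 133.71 → 134.

Cast on 233 stitches; work 875 rows; contrast-panel cast-on 134 stitches.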